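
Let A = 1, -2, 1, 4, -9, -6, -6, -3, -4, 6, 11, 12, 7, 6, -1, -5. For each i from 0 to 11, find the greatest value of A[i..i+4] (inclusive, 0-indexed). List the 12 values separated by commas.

1 -2 1 4 -9 → max 4
-2 1 4 -9 -6 → max 4
1 4 -9 -6 -6 → max 4
4 -9 -6 -6 -3 → max 4
-9 -6 -6 -3 -4 → max -3
-6 -6 -3 -4 6 → max 6
-6 -3 -4 6 11 → max 11
-3 -4 6 11 12 → max 12
-4 6 11 12 7 → max 12
6 11 12 7 6 → max 12
11 12 7 6 -1 → max 12
12 7 6 -1 -5 → max 12

4, 4, 4, 4, -3, 6, 11, 12, 12, 12, 12, 12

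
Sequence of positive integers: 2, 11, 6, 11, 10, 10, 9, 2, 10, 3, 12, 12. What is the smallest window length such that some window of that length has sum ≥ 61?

8

Extend right; whenever the sum reaches 61, record the length and shrink from the left:
add 2: running sum 2 < 61
add 11: running sum 13 < 61
add 6: running sum 19 < 61
add 11: running sum 30 < 61
add 10: running sum 40 < 61
add 10: running sum 50 < 61
add 9: running sum 59 < 61
end 7: [2, 11, 6, 11, 10, 10, 9, 2] sum 61, len 8
end 8: [11, 6, 11, 10, 10, 9, 2, 10] sum 69, len 8
end 9: [6, 11, 10, 10, 9, 2, 10, 3] sum 61, len 8
end 10: [11, 10, 10, 9, 2, 10, 3, 12] sum 67, len 8
end 11: [10, 10, 9, 2, 10, 3, 12, 12] sum 68, len 8
Shortest qualifying length: 8.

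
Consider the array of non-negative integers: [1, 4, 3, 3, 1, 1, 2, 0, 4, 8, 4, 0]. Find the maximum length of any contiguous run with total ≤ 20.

Extend to the right; shrink from the left whenever the sum exceeds 20:
add 1: [1] sum 1, len 1
add 4: [1, 4] sum 5, len 2
add 3: [1, 4, 3] sum 8, len 3
add 3: [1, 4, 3, 3] sum 11, len 4
add 1: [1, 4, 3, 3, 1] sum 12, len 5
add 1: [1, 4, 3, 3, 1, 1] sum 13, len 6
add 2: [1, 4, 3, 3, 1, 1, 2] sum 15, len 7
add 0: [1, 4, 3, 3, 1, 1, 2, 0] sum 15, len 8
add 4: [1, 4, 3, 3, 1, 1, 2, 0, 4] sum 19, len 9
add 8: [3, 1, 1, 2, 0, 4, 8] sum 19, len 7
add 4: [1, 1, 2, 0, 4, 8, 4] sum 20, len 7
add 0: [1, 1, 2, 0, 4, 8, 4, 0] sum 20, len 8
Longest length seen: 9.

9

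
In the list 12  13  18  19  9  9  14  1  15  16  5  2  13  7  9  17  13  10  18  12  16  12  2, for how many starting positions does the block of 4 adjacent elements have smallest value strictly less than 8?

(12, 13, 18, 19) → min 12
(13, 18, 19, 9) → min 9
(18, 19, 9, 9) → min 9
(19, 9, 9, 14) → min 9
(9, 9, 14, 1) → min 1  < 8 ✓
(9, 14, 1, 15) → min 1  < 8 ✓
(14, 1, 15, 16) → min 1  < 8 ✓
(1, 15, 16, 5) → min 1  < 8 ✓
(15, 16, 5, 2) → min 2  < 8 ✓
(16, 5, 2, 13) → min 2  < 8 ✓
(5, 2, 13, 7) → min 2  < 8 ✓
(2, 13, 7, 9) → min 2  < 8 ✓
(13, 7, 9, 17) → min 7  < 8 ✓
(7, 9, 17, 13) → min 7  < 8 ✓
(9, 17, 13, 10) → min 9
(17, 13, 10, 18) → min 10
(13, 10, 18, 12) → min 10
(10, 18, 12, 16) → min 10
(18, 12, 16, 12) → min 12
(12, 16, 12, 2) → min 2  < 8 ✓
11 windows satisfy the condition.

11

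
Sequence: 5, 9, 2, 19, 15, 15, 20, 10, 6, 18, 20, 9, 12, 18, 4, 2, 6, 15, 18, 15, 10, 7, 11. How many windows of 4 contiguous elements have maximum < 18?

2

[5, 9, 2, 19] → max 19
[9, 2, 19, 15] → max 19
[2, 19, 15, 15] → max 19
[19, 15, 15, 20] → max 20
[15, 15, 20, 10] → max 20
[15, 20, 10, 6] → max 20
[20, 10, 6, 18] → max 20
[10, 6, 18, 20] → max 20
[6, 18, 20, 9] → max 20
[18, 20, 9, 12] → max 20
[20, 9, 12, 18] → max 20
[9, 12, 18, 4] → max 18
[12, 18, 4, 2] → max 18
[18, 4, 2, 6] → max 18
[4, 2, 6, 15] → max 15  < 18 ✓
[2, 6, 15, 18] → max 18
[6, 15, 18, 15] → max 18
[15, 18, 15, 10] → max 18
[18, 15, 10, 7] → max 18
[15, 10, 7, 11] → max 15  < 18 ✓
2 windows satisfy the condition.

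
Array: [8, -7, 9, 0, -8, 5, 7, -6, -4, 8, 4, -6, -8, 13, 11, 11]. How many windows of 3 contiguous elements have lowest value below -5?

12

8 -7 9 → min -7  < -5 ✓
-7 9 0 → min -7  < -5 ✓
9 0 -8 → min -8  < -5 ✓
0 -8 5 → min -8  < -5 ✓
-8 5 7 → min -8  < -5 ✓
5 7 -6 → min -6  < -5 ✓
7 -6 -4 → min -6  < -5 ✓
-6 -4 8 → min -6  < -5 ✓
-4 8 4 → min -4
8 4 -6 → min -6  < -5 ✓
4 -6 -8 → min -8  < -5 ✓
-6 -8 13 → min -8  < -5 ✓
-8 13 11 → min -8  < -5 ✓
13 11 11 → min 11
12 windows satisfy the condition.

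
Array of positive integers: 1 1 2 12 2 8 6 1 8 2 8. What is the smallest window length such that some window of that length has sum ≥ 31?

Extend right; whenever the sum reaches 31, record the length and shrink from the left:
add 1: running sum 1 < 31
add 1: running sum 2 < 31
add 2: running sum 4 < 31
add 12: running sum 16 < 31
add 2: running sum 18 < 31
add 8: running sum 26 < 31
end 6: [1, 2, 12, 2, 8, 6] sum 31, len 6
end 7: [2, 12, 2, 8, 6, 1] sum 31, len 6
end 8: [12, 2, 8, 6, 1, 8] sum 37, len 6
end 9: [12, 2, 8, 6, 1, 8, 2] sum 39, len 7
end 10: [8, 6, 1, 8, 2, 8] sum 33, len 6
Shortest qualifying length: 6.

6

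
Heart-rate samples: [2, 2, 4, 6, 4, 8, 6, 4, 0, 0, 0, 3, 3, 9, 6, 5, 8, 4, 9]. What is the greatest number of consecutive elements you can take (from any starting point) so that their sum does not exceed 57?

add 2: [2] sum 2, len 1
add 2: [2, 2] sum 4, len 2
add 4: [2, 2, 4] sum 8, len 3
add 6: [2, 2, 4, 6] sum 14, len 4
add 4: [2, 2, 4, 6, 4] sum 18, len 5
add 8: [2, 2, 4, 6, 4, 8] sum 26, len 6
add 6: [2, 2, 4, 6, 4, 8, 6] sum 32, len 7
add 4: [2, 2, 4, 6, 4, 8, 6, 4] sum 36, len 8
add 0: [2, 2, 4, 6, 4, 8, 6, 4, 0] sum 36, len 9
add 0: [2, 2, 4, 6, 4, 8, 6, 4, 0, 0] sum 36, len 10
add 0: [2, 2, 4, 6, 4, 8, 6, 4, 0, 0, 0] sum 36, len 11
add 3: [2, 2, 4, 6, 4, 8, 6, 4, 0, 0, 0, 3] sum 39, len 12
add 3: [2, 2, 4, 6, 4, 8, 6, 4, 0, 0, 0, 3, 3] sum 42, len 13
add 9: [2, 2, 4, 6, 4, 8, 6, 4, 0, 0, 0, 3, 3, 9] sum 51, len 14
add 6: [2, 2, 4, 6, 4, 8, 6, 4, 0, 0, 0, 3, 3, 9, 6] sum 57, len 15
add 5: [6, 4, 8, 6, 4, 0, 0, 0, 3, 3, 9, 6, 5] sum 54, len 13
add 8: [4, 8, 6, 4, 0, 0, 0, 3, 3, 9, 6, 5, 8] sum 56, len 13
add 4: [8, 6, 4, 0, 0, 0, 3, 3, 9, 6, 5, 8, 4] sum 56, len 13
add 9: [6, 4, 0, 0, 0, 3, 3, 9, 6, 5, 8, 4, 9] sum 57, len 13
Longest length seen: 15.

15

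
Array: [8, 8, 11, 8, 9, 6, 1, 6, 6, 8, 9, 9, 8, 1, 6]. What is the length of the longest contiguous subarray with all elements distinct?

[8] len 1
[8] len 1
[8, 11] len 2
[11, 8] len 2
[11, 8, 9] len 3
[11, 8, 9, 6] len 4
[11, 8, 9, 6, 1] len 5
[1, 6] len 2
[6] len 1
[6, 8] len 2
[6, 8, 9] len 3
[9] len 1
[9, 8] len 2
[9, 8, 1] len 3
[9, 8, 1, 6] len 4
Longest all-distinct length: 5.

5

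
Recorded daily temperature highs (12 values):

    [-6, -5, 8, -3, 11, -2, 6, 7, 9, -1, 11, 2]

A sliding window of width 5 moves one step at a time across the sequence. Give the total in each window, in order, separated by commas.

5, 9, 20, 19, 31, 19, 32, 28

-6 -5 8 -3 11 → sum 5
-5 8 -3 11 -2 → sum 9
8 -3 11 -2 6 → sum 20
-3 11 -2 6 7 → sum 19
11 -2 6 7 9 → sum 31
-2 6 7 9 -1 → sum 19
6 7 9 -1 11 → sum 32
7 9 -1 11 2 → sum 28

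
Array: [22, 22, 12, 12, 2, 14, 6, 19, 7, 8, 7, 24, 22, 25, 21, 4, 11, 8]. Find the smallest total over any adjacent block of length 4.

Each size-4 window and its sum:
[22, 22, 12, 12] → sum 68
[22, 12, 12, 2] → sum 48
[12, 12, 2, 14] → sum 40
[12, 2, 14, 6] → sum 34
[2, 14, 6, 19] → sum 41
[14, 6, 19, 7] → sum 46
[6, 19, 7, 8] → sum 40
[19, 7, 8, 7] → sum 41
[7, 8, 7, 24] → sum 46
[8, 7, 24, 22] → sum 61
[7, 24, 22, 25] → sum 78
[24, 22, 25, 21] → sum 92
[22, 25, 21, 4] → sum 72
[25, 21, 4, 11] → sum 61
[21, 4, 11, 8] → sum 44
Smallest of these is 34.

34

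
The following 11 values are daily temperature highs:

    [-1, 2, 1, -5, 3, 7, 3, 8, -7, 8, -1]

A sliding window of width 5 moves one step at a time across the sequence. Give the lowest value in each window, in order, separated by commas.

[-1, 2, 1, -5, 3] → min -5
[2, 1, -5, 3, 7] → min -5
[1, -5, 3, 7, 3] → min -5
[-5, 3, 7, 3, 8] → min -5
[3, 7, 3, 8, -7] → min -7
[7, 3, 8, -7, 8] → min -7
[3, 8, -7, 8, -1] → min -7

-5, -5, -5, -5, -7, -7, -7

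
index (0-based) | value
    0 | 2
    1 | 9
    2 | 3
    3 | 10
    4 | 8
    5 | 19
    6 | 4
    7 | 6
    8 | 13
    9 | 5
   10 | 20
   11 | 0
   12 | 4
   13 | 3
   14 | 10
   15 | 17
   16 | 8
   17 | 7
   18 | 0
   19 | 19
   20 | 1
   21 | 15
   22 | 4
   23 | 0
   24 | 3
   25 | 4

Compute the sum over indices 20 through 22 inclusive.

Elements at indices 20..22: 1, 15, 4
sum(1, 15, 4) = 20

20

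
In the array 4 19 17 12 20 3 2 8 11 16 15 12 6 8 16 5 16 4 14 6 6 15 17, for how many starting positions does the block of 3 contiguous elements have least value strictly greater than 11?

3

(4, 19, 17) → min 4
(19, 17, 12) → min 12  > 11 ✓
(17, 12, 20) → min 12  > 11 ✓
(12, 20, 3) → min 3
(20, 3, 2) → min 2
(3, 2, 8) → min 2
(2, 8, 11) → min 2
(8, 11, 16) → min 8
(11, 16, 15) → min 11
(16, 15, 12) → min 12  > 11 ✓
(15, 12, 6) → min 6
(12, 6, 8) → min 6
(6, 8, 16) → min 6
(8, 16, 5) → min 5
(16, 5, 16) → min 5
(5, 16, 4) → min 4
(16, 4, 14) → min 4
(4, 14, 6) → min 4
(14, 6, 6) → min 6
(6, 6, 15) → min 6
(6, 15, 17) → min 6
3 windows satisfy the condition.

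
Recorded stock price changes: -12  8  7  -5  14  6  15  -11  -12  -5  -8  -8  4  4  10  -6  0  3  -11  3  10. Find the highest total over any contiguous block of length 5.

-12 8 7 -5 14 → sum 12
8 7 -5 14 6 → sum 30
7 -5 14 6 15 → sum 37
-5 14 6 15 -11 → sum 19
14 6 15 -11 -12 → sum 12
6 15 -11 -12 -5 → sum -7
15 -11 -12 -5 -8 → sum -21
-11 -12 -5 -8 -8 → sum -44
-12 -5 -8 -8 4 → sum -29
-5 -8 -8 4 4 → sum -13
-8 -8 4 4 10 → sum 2
-8 4 4 10 -6 → sum 4
4 4 10 -6 0 → sum 12
4 10 -6 0 3 → sum 11
10 -6 0 3 -11 → sum -4
-6 0 3 -11 3 → sum -11
0 3 -11 3 10 → sum 5
Highest of these is 37.

37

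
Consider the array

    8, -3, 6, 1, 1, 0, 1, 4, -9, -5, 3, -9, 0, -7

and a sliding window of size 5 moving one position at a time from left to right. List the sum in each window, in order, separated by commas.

[8, -3, 6, 1, 1] → sum 13
[-3, 6, 1, 1, 0] → sum 5
[6, 1, 1, 0, 1] → sum 9
[1, 1, 0, 1, 4] → sum 7
[1, 0, 1, 4, -9] → sum -3
[0, 1, 4, -9, -5] → sum -9
[1, 4, -9, -5, 3] → sum -6
[4, -9, -5, 3, -9] → sum -16
[-9, -5, 3, -9, 0] → sum -20
[-5, 3, -9, 0, -7] → sum -18

13, 5, 9, 7, -3, -9, -6, -16, -20, -18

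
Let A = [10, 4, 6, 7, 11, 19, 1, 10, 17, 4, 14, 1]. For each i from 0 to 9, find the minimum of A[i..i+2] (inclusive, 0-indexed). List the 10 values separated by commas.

[10, 4, 6] → min 4
[4, 6, 7] → min 4
[6, 7, 11] → min 6
[7, 11, 19] → min 7
[11, 19, 1] → min 1
[19, 1, 10] → min 1
[1, 10, 17] → min 1
[10, 17, 4] → min 4
[17, 4, 14] → min 4
[4, 14, 1] → min 1

4, 4, 6, 7, 1, 1, 1, 4, 4, 1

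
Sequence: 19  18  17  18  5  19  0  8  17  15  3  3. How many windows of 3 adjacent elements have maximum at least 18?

19 18 17 → max 19  ≥ 18 ✓
18 17 18 → max 18  ≥ 18 ✓
17 18 5 → max 18  ≥ 18 ✓
18 5 19 → max 19  ≥ 18 ✓
5 19 0 → max 19  ≥ 18 ✓
19 0 8 → max 19  ≥ 18 ✓
0 8 17 → max 17
8 17 15 → max 17
17 15 3 → max 17
15 3 3 → max 15
6 windows satisfy the condition.

6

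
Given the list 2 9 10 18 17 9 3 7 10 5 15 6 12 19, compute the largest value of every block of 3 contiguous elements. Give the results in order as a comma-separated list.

10, 18, 18, 18, 17, 9, 10, 10, 15, 15, 15, 19

Sliding a size-3 window across the 14 values:
[2, 9, 10] → max 10
[9, 10, 18] → max 18
[10, 18, 17] → max 18
[18, 17, 9] → max 18
[17, 9, 3] → max 17
[9, 3, 7] → max 9
[3, 7, 10] → max 10
[7, 10, 5] → max 10
[10, 5, 15] → max 15
[5, 15, 6] → max 15
[15, 6, 12] → max 15
[6, 12, 19] → max 19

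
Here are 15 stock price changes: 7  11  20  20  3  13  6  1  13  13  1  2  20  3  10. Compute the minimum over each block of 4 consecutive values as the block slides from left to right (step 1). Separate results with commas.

(7, 11, 20, 20) → min 7
(11, 20, 20, 3) → min 3
(20, 20, 3, 13) → min 3
(20, 3, 13, 6) → min 3
(3, 13, 6, 1) → min 1
(13, 6, 1, 13) → min 1
(6, 1, 13, 13) → min 1
(1, 13, 13, 1) → min 1
(13, 13, 1, 2) → min 1
(13, 1, 2, 20) → min 1
(1, 2, 20, 3) → min 1
(2, 20, 3, 10) → min 2

7, 3, 3, 3, 1, 1, 1, 1, 1, 1, 1, 2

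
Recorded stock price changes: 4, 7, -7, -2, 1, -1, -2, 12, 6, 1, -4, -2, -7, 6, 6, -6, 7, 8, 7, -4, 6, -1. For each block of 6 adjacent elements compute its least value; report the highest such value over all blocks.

Window mins for each of the 17 positions:
[4, 7, -7, -2, 1, -1] → min -7
[7, -7, -2, 1, -1, -2] → min -7
[-7, -2, 1, -1, -2, 12] → min -7
[-2, 1, -1, -2, 12, 6] → min -2
[1, -1, -2, 12, 6, 1] → min -2
[-1, -2, 12, 6, 1, -4] → min -4
[-2, 12, 6, 1, -4, -2] → min -4
[12, 6, 1, -4, -2, -7] → min -7
[6, 1, -4, -2, -7, 6] → min -7
[1, -4, -2, -7, 6, 6] → min -7
[-4, -2, -7, 6, 6, -6] → min -7
[-2, -7, 6, 6, -6, 7] → min -7
[-7, 6, 6, -6, 7, 8] → min -7
[6, 6, -6, 7, 8, 7] → min -6
[6, -6, 7, 8, 7, -4] → min -6
[-6, 7, 8, 7, -4, 6] → min -6
[7, 8, 7, -4, 6, -1] → min -4
Highest of these is -2.

-2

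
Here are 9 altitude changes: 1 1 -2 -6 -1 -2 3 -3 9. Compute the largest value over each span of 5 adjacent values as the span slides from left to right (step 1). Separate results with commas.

[1, 1, -2, -6, -1] → max 1
[1, -2, -6, -1, -2] → max 1
[-2, -6, -1, -2, 3] → max 3
[-6, -1, -2, 3, -3] → max 3
[-1, -2, 3, -3, 9] → max 9

1, 1, 3, 3, 9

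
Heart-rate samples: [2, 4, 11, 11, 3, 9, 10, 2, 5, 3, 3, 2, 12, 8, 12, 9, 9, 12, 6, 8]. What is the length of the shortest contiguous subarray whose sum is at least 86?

Extend right; whenever the sum reaches 86, record the length and shrink from the left:
add 2: running sum 2 < 86
add 4: running sum 6 < 86
add 11: running sum 17 < 86
add 11: running sum 28 < 86
add 3: running sum 31 < 86
add 9: running sum 40 < 86
add 10: running sum 50 < 86
add 2: running sum 52 < 86
add 5: running sum 57 < 86
add 3: running sum 60 < 86
add 3: running sum 63 < 86
add 2: running sum 65 < 86
add 12: running sum 77 < 86
add 8: running sum 85 < 86
add 12: shortest ending here [11, 11, 3, 9, 10, 2, 5, 3, 3, 2, 12, 8, 12] sum 91, len 13
add 9: shortest ending here [11, 3, 9, 10, 2, 5, 3, 3, 2, 12, 8, 12, 9] sum 89, len 13
add 9: shortest ending here [3, 9, 10, 2, 5, 3, 3, 2, 12, 8, 12, 9, 9] sum 87, len 13
add 12: shortest ending here [10, 2, 5, 3, 3, 2, 12, 8, 12, 9, 9, 12] sum 87, len 12
add 6: shortest ending here [10, 2, 5, 3, 3, 2, 12, 8, 12, 9, 9, 12, 6] sum 93, len 13
add 8: shortest ending here [5, 3, 3, 2, 12, 8, 12, 9, 9, 12, 6, 8] sum 89, len 12
Shortest qualifying length: 12.

12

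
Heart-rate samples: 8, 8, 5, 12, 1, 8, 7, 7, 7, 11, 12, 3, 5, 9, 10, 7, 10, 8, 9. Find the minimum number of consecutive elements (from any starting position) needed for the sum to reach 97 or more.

12

Extend right; whenever the sum reaches 97, record the length and shrink from the left:
add 8: running sum 8 < 97
add 8: running sum 16 < 97
add 5: running sum 21 < 97
add 12: running sum 33 < 97
add 1: running sum 34 < 97
add 8: running sum 42 < 97
add 7: running sum 49 < 97
add 7: running sum 56 < 97
add 7: running sum 63 < 97
add 11: running sum 74 < 97
add 12: running sum 86 < 97
add 3: running sum 89 < 97
add 5: running sum 94 < 97
add 9: shortest ending here [8, 8, 5, 12, 1, 8, 7, 7, 7, 11, 12, 3, 5, 9] sum 103, len 14
add 10: shortest ending here [5, 12, 1, 8, 7, 7, 7, 11, 12, 3, 5, 9, 10] sum 97, len 13
add 7: shortest ending here [12, 1, 8, 7, 7, 7, 11, 12, 3, 5, 9, 10, 7] sum 99, len 13
add 10: shortest ending here [1, 8, 7, 7, 7, 11, 12, 3, 5, 9, 10, 7, 10] sum 97, len 13
add 8: shortest ending here [8, 7, 7, 7, 11, 12, 3, 5, 9, 10, 7, 10, 8] sum 104, len 13
add 9: shortest ending here [7, 7, 11, 12, 3, 5, 9, 10, 7, 10, 8, 9] sum 98, len 12
Shortest qualifying length: 12.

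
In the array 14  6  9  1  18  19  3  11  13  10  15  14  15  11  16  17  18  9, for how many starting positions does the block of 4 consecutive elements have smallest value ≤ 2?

4

(14, 6, 9, 1) → min 1  ≤ 2 ✓
(6, 9, 1, 18) → min 1  ≤ 2 ✓
(9, 1, 18, 19) → min 1  ≤ 2 ✓
(1, 18, 19, 3) → min 1  ≤ 2 ✓
(18, 19, 3, 11) → min 3
(19, 3, 11, 13) → min 3
(3, 11, 13, 10) → min 3
(11, 13, 10, 15) → min 10
(13, 10, 15, 14) → min 10
(10, 15, 14, 15) → min 10
(15, 14, 15, 11) → min 11
(14, 15, 11, 16) → min 11
(15, 11, 16, 17) → min 11
(11, 16, 17, 18) → min 11
(16, 17, 18, 9) → min 9
4 windows satisfy the condition.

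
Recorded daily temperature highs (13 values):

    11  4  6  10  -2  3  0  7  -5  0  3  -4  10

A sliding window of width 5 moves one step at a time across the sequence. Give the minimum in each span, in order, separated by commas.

-2, -2, -2, -2, -5, -5, -5, -5, -5

11 4 6 10 -2 → min -2
4 6 10 -2 3 → min -2
6 10 -2 3 0 → min -2
10 -2 3 0 7 → min -2
-2 3 0 7 -5 → min -5
3 0 7 -5 0 → min -5
0 7 -5 0 3 → min -5
7 -5 0 3 -4 → min -5
-5 0 3 -4 10 → min -5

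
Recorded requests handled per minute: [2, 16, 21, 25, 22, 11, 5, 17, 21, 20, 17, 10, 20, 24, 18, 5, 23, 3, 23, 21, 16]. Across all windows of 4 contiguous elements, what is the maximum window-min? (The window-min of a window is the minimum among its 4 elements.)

Each size-4 window and its min:
2 16 21 25 → min 2
16 21 25 22 → min 16
21 25 22 11 → min 11
25 22 11 5 → min 5
22 11 5 17 → min 5
11 5 17 21 → min 5
5 17 21 20 → min 5
17 21 20 17 → min 17
21 20 17 10 → min 10
20 17 10 20 → min 10
17 10 20 24 → min 10
10 20 24 18 → min 10
20 24 18 5 → min 5
24 18 5 23 → min 5
18 5 23 3 → min 3
5 23 3 23 → min 3
23 3 23 21 → min 3
3 23 21 16 → min 3
Maximum of these is 17.

17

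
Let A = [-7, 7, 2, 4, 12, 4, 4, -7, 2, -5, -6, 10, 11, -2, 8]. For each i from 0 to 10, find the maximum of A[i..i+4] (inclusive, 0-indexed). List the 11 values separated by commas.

-7 7 2 4 12 → max 12
7 2 4 12 4 → max 12
2 4 12 4 4 → max 12
4 12 4 4 -7 → max 12
12 4 4 -7 2 → max 12
4 4 -7 2 -5 → max 4
4 -7 2 -5 -6 → max 4
-7 2 -5 -6 10 → max 10
2 -5 -6 10 11 → max 11
-5 -6 10 11 -2 → max 11
-6 10 11 -2 8 → max 11

12, 12, 12, 12, 12, 4, 4, 10, 11, 11, 11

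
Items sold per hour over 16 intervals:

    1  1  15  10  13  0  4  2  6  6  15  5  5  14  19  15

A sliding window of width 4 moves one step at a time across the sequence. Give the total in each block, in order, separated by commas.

[1, 1, 15, 10] → sum 27
[1, 15, 10, 13] → sum 39
[15, 10, 13, 0] → sum 38
[10, 13, 0, 4] → sum 27
[13, 0, 4, 2] → sum 19
[0, 4, 2, 6] → sum 12
[4, 2, 6, 6] → sum 18
[2, 6, 6, 15] → sum 29
[6, 6, 15, 5] → sum 32
[6, 15, 5, 5] → sum 31
[15, 5, 5, 14] → sum 39
[5, 5, 14, 19] → sum 43
[5, 14, 19, 15] → sum 53

27, 39, 38, 27, 19, 12, 18, 29, 32, 31, 39, 43, 53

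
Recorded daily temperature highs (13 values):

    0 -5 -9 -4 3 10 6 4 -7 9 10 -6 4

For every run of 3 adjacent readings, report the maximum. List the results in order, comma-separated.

Sliding a size-3 window across the 13 values:
[0, -5, -9] → max 0
[-5, -9, -4] → max -4
[-9, -4, 3] → max 3
[-4, 3, 10] → max 10
[3, 10, 6] → max 10
[10, 6, 4] → max 10
[6, 4, -7] → max 6
[4, -7, 9] → max 9
[-7, 9, 10] → max 10
[9, 10, -6] → max 10
[10, -6, 4] → max 10

0, -4, 3, 10, 10, 10, 6, 9, 10, 10, 10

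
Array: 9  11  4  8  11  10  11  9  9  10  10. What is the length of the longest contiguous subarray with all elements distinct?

4

add 9: [9] len 1
add 11: [9, 11] len 2
add 4: [9, 11, 4] len 3
add 8: [9, 11, 4, 8] len 4
add 11 (repeat 11, move left end past it): [4, 8, 11] len 3
add 10: [4, 8, 11, 10] len 4
add 11 (repeat 11, move left end past it): [10, 11] len 2
add 9: [10, 11, 9] len 3
add 9 (repeat 9, move left end past it): [9] len 1
add 10: [9, 10] len 2
add 10 (repeat 10, move left end past it): [10] len 1
Longest all-distinct length: 4.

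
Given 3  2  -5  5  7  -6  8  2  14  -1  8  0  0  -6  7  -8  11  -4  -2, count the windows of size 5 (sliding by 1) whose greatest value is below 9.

[3, 2, -5, 5, 7] → max 7  < 9 ✓
[2, -5, 5, 7, -6] → max 7  < 9 ✓
[-5, 5, 7, -6, 8] → max 8  < 9 ✓
[5, 7, -6, 8, 2] → max 8  < 9 ✓
[7, -6, 8, 2, 14] → max 14
[-6, 8, 2, 14, -1] → max 14
[8, 2, 14, -1, 8] → max 14
[2, 14, -1, 8, 0] → max 14
[14, -1, 8, 0, 0] → max 14
[-1, 8, 0, 0, -6] → max 8  < 9 ✓
[8, 0, 0, -6, 7] → max 8  < 9 ✓
[0, 0, -6, 7, -8] → max 7  < 9 ✓
[0, -6, 7, -8, 11] → max 11
[-6, 7, -8, 11, -4] → max 11
[7, -8, 11, -4, -2] → max 11
7 windows satisfy the condition.

7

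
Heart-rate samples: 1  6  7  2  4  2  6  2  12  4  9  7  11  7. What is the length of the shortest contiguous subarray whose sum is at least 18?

add 1: running sum 1 < 18
add 6: running sum 7 < 18
add 7: running sum 14 < 18
add 2: running sum 16 < 18
end 4: [6, 7, 2, 4] sum 19, len 4
end 5: [6, 7, 2, 4, 2] sum 21, len 5
end 6: [7, 2, 4, 2, 6] sum 21, len 5
end 7: [7, 2, 4, 2, 6, 2] sum 23, len 6
end 8: [6, 2, 12] sum 20, len 3
end 9: [2, 12, 4] sum 18, len 3
end 10: [12, 4, 9] sum 25, len 3
end 11: [4, 9, 7] sum 20, len 3
end 12: [7, 11] sum 18, len 2
end 13: [11, 7] sum 18, len 2
Shortest qualifying length: 2.

2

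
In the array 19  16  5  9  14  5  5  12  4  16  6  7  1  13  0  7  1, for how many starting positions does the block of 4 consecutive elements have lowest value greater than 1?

9

19 16 5 9 → min 5  > 1 ✓
16 5 9 14 → min 5  > 1 ✓
5 9 14 5 → min 5  > 1 ✓
9 14 5 5 → min 5  > 1 ✓
14 5 5 12 → min 5  > 1 ✓
5 5 12 4 → min 4  > 1 ✓
5 12 4 16 → min 4  > 1 ✓
12 4 16 6 → min 4  > 1 ✓
4 16 6 7 → min 4  > 1 ✓
16 6 7 1 → min 1
6 7 1 13 → min 1
7 1 13 0 → min 0
1 13 0 7 → min 0
13 0 7 1 → min 0
9 windows satisfy the condition.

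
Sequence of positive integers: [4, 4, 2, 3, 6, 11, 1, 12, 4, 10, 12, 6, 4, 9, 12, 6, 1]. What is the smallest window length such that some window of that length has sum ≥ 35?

4

add 4: running sum 4 < 35
add 4: running sum 8 < 35
add 2: running sum 10 < 35
add 3: running sum 13 < 35
add 6: running sum 19 < 35
add 11: running sum 30 < 35
add 1: running sum 31 < 35
end 7: [2, 3, 6, 11, 1, 12] sum 35, len 6
end 8: [3, 6, 11, 1, 12, 4] sum 37, len 6
end 9: [11, 1, 12, 4, 10] sum 38, len 5
end 10: [12, 4, 10, 12] sum 38, len 4
end 11: [12, 4, 10, 12, 6] sum 44, len 5
end 12: [4, 10, 12, 6, 4] sum 36, len 5
end 13: [10, 12, 6, 4, 9] sum 41, len 5
end 14: [12, 6, 4, 9, 12] sum 43, len 5
end 15: [6, 4, 9, 12, 6] sum 37, len 5
end 16: [6, 4, 9, 12, 6, 1] sum 38, len 6
Shortest qualifying length: 4.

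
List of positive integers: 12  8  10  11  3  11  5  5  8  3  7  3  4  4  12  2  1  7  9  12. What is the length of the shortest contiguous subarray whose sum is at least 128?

20

Extend right; whenever the sum reaches 128, record the length and shrink from the left:
add 12: running sum 12 < 128
add 8: running sum 20 < 128
add 10: running sum 30 < 128
add 11: running sum 41 < 128
add 3: running sum 44 < 128
add 11: running sum 55 < 128
add 5: running sum 60 < 128
add 5: running sum 65 < 128
add 8: running sum 73 < 128
add 3: running sum 76 < 128
add 7: running sum 83 < 128
add 3: running sum 86 < 128
add 4: running sum 90 < 128
add 4: running sum 94 < 128
add 12: running sum 106 < 128
add 2: running sum 108 < 128
add 1: running sum 109 < 128
add 7: running sum 116 < 128
add 9: running sum 125 < 128
end 19: [12, 8, 10, 11, 3, 11, 5, 5, 8, 3, 7, 3, 4, 4, 12, 2, 1, 7, 9, 12] sum 137, len 20
Shortest qualifying length: 20.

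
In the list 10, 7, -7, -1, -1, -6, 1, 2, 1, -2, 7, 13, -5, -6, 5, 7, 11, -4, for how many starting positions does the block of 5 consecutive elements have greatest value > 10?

10 7 -7 -1 -1 → max 10
7 -7 -1 -1 -6 → max 7
-7 -1 -1 -6 1 → max 1
-1 -1 -6 1 2 → max 2
-1 -6 1 2 1 → max 2
-6 1 2 1 -2 → max 2
1 2 1 -2 7 → max 7
2 1 -2 7 13 → max 13  > 10 ✓
1 -2 7 13 -5 → max 13  > 10 ✓
-2 7 13 -5 -6 → max 13  > 10 ✓
7 13 -5 -6 5 → max 13  > 10 ✓
13 -5 -6 5 7 → max 13  > 10 ✓
-5 -6 5 7 11 → max 11  > 10 ✓
-6 5 7 11 -4 → max 11  > 10 ✓
7 windows satisfy the condition.

7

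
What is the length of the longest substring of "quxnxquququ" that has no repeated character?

4

add q: [q] len 1
add u: [q, u] len 2
add x: [q, u, x] len 3
add n: [q, u, x, n] len 4
add x (repeat x, move left end past it): [n, x] len 2
add q: [n, x, q] len 3
add u: [n, x, q, u] len 4
add q (repeat q, move left end past it): [u, q] len 2
add u (repeat u, move left end past it): [q, u] len 2
add q (repeat q, move left end past it): [u, q] len 2
add u (repeat u, move left end past it): [q, u] len 2
Longest all-distinct length: 4.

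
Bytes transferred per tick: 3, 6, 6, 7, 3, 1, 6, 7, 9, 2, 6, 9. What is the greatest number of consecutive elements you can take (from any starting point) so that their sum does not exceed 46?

8

Extend to the right; shrink from the left whenever the sum exceeds 46:
→ 3: sum 3, len 1
→ 6: sum 9, len 2
→ 6: sum 15, len 3
→ 7: sum 22, len 4
→ 3: sum 25, len 5
→ 1: sum 26, len 6
→ 6: sum 32, len 7
→ 7: sum 39, len 8
→ 9 (dropped 3): sum 45, len 8
→ 2 (dropped 6): sum 41, len 8
→ 6 (dropped 6): sum 41, len 8
→ 9 (dropped 7): sum 43, len 8
Longest length seen: 8.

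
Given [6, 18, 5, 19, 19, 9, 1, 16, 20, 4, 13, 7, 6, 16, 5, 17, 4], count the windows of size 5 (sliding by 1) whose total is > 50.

8

6 18 5 19 19 → sum 67  > 50 ✓
18 5 19 19 9 → sum 70  > 50 ✓
5 19 19 9 1 → sum 53  > 50 ✓
19 19 9 1 16 → sum 64  > 50 ✓
19 9 1 16 20 → sum 65  > 50 ✓
9 1 16 20 4 → sum 50
1 16 20 4 13 → sum 54  > 50 ✓
16 20 4 13 7 → sum 60  > 50 ✓
20 4 13 7 6 → sum 50
4 13 7 6 16 → sum 46
13 7 6 16 5 → sum 47
7 6 16 5 17 → sum 51  > 50 ✓
6 16 5 17 4 → sum 48
8 windows satisfy the condition.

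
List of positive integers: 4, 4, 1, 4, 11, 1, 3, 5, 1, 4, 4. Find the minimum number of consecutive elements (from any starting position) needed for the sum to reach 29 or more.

add 4: running sum 4 < 29
add 4: running sum 8 < 29
add 1: running sum 9 < 29
add 4: running sum 13 < 29
add 11: running sum 24 < 29
add 1: running sum 25 < 29
add 3: running sum 28 < 29
end 7: [4, 1, 4, 11, 1, 3, 5] sum 29, len 7
end 8: [4, 1, 4, 11, 1, 3, 5, 1] sum 30, len 8
end 9: [4, 11, 1, 3, 5, 1, 4] sum 29, len 7
end 10: [11, 1, 3, 5, 1, 4, 4] sum 29, len 7
Shortest qualifying length: 7.

7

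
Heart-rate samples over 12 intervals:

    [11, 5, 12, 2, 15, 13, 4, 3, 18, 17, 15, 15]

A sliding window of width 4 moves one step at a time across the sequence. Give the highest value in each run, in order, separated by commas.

[11, 5, 12, 2] → max 12
[5, 12, 2, 15] → max 15
[12, 2, 15, 13] → max 15
[2, 15, 13, 4] → max 15
[15, 13, 4, 3] → max 15
[13, 4, 3, 18] → max 18
[4, 3, 18, 17] → max 18
[3, 18, 17, 15] → max 18
[18, 17, 15, 15] → max 18

12, 15, 15, 15, 15, 18, 18, 18, 18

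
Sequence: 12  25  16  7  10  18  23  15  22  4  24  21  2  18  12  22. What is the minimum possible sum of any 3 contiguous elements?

32

(12, 25, 16) → sum 53
(25, 16, 7) → sum 48
(16, 7, 10) → sum 33
(7, 10, 18) → sum 35
(10, 18, 23) → sum 51
(18, 23, 15) → sum 56
(23, 15, 22) → sum 60
(15, 22, 4) → sum 41
(22, 4, 24) → sum 50
(4, 24, 21) → sum 49
(24, 21, 2) → sum 47
(21, 2, 18) → sum 41
(2, 18, 12) → sum 32
(18, 12, 22) → sum 52
Minimum of these is 32.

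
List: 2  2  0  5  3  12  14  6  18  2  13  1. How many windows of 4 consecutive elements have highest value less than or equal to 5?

2

[2, 2, 0, 5] → max 5  ≤ 5 ✓
[2, 0, 5, 3] → max 5  ≤ 5 ✓
[0, 5, 3, 12] → max 12
[5, 3, 12, 14] → max 14
[3, 12, 14, 6] → max 14
[12, 14, 6, 18] → max 18
[14, 6, 18, 2] → max 18
[6, 18, 2, 13] → max 18
[18, 2, 13, 1] → max 18
2 windows satisfy the condition.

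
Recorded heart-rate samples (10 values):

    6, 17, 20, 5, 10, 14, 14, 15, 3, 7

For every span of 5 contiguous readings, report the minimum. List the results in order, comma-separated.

5, 5, 5, 5, 3, 3

[6, 17, 20, 5, 10] → min 5
[17, 20, 5, 10, 14] → min 5
[20, 5, 10, 14, 14] → min 5
[5, 10, 14, 14, 15] → min 5
[10, 14, 14, 15, 3] → min 3
[14, 14, 15, 3, 7] → min 3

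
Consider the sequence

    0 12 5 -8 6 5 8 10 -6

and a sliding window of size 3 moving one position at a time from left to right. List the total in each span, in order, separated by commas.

17, 9, 3, 3, 19, 23, 12

Sliding a size-3 window across the 9 values:
0 12 5 → sum 17
12 5 -8 → sum 9
5 -8 6 → sum 3
-8 6 5 → sum 3
6 5 8 → sum 19
5 8 10 → sum 23
8 10 -6 → sum 12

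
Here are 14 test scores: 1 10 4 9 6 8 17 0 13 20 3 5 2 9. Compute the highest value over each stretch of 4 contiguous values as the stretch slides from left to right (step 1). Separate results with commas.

10, 10, 9, 17, 17, 17, 20, 20, 20, 20, 9

[1, 10, 4, 9] → max 10
[10, 4, 9, 6] → max 10
[4, 9, 6, 8] → max 9
[9, 6, 8, 17] → max 17
[6, 8, 17, 0] → max 17
[8, 17, 0, 13] → max 17
[17, 0, 13, 20] → max 20
[0, 13, 20, 3] → max 20
[13, 20, 3, 5] → max 20
[20, 3, 5, 2] → max 20
[3, 5, 2, 9] → max 9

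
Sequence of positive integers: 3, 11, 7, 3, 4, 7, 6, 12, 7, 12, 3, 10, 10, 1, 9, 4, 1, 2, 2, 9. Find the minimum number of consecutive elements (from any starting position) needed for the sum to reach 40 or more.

Extend right; whenever the sum reaches 40, record the length and shrink from the left:
add 3: running sum 3 < 40
add 11: running sum 14 < 40
add 7: running sum 21 < 40
add 3: running sum 24 < 40
add 4: running sum 28 < 40
add 7: running sum 35 < 40
end 6: [3, 11, 7, 3, 4, 7, 6] sum 41, len 7
end 7: [11, 7, 3, 4, 7, 6, 12] sum 50, len 7
end 8: [7, 3, 4, 7, 6, 12, 7] sum 46, len 7
end 9: [7, 6, 12, 7, 12] sum 44, len 5
end 10: [6, 12, 7, 12, 3] sum 40, len 5
end 11: [12, 7, 12, 3, 10] sum 44, len 5
end 12: [7, 12, 3, 10, 10] sum 42, len 5
end 13: [7, 12, 3, 10, 10, 1] sum 43, len 6
end 14: [12, 3, 10, 10, 1, 9] sum 45, len 6
end 15: [12, 3, 10, 10, 1, 9, 4] sum 49, len 7
end 16: [12, 3, 10, 10, 1, 9, 4, 1] sum 50, len 8
end 17: [3, 10, 10, 1, 9, 4, 1, 2] sum 40, len 8
end 18: [3, 10, 10, 1, 9, 4, 1, 2, 2] sum 42, len 9
end 19: [10, 10, 1, 9, 4, 1, 2, 2, 9] sum 48, len 9
Shortest qualifying length: 5.

5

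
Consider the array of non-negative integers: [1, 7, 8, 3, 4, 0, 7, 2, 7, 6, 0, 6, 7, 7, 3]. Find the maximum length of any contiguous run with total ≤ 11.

add 1: [1] sum 1, len 1
add 7: [1, 7] sum 8, len 2
add 8: [8] sum 8, len 1
add 3: [8, 3] sum 11, len 2
add 4: [3, 4] sum 7, len 2
add 0: [3, 4, 0] sum 7, len 3
add 7: [4, 0, 7] sum 11, len 3
add 2: [0, 7, 2] sum 9, len 3
add 7: [2, 7] sum 9, len 2
add 6: [6] sum 6, len 1
add 0: [6, 0] sum 6, len 2
add 6: [0, 6] sum 6, len 2
add 7: [7] sum 7, len 1
add 7: [7] sum 7, len 1
add 3: [7, 3] sum 10, len 2
Longest length seen: 3.

3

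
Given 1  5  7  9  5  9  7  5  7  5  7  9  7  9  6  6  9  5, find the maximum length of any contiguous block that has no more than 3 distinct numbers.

[1] 1 distinct, len 1
[1, 5] 2 distinct, len 2
[1, 5, 7] 3 distinct, len 3
[5, 7, 9] 3 distinct, len 3
[5, 7, 9, 5] 3 distinct, len 4
[5, 7, 9, 5, 9] 3 distinct, len 5
[5, 7, 9, 5, 9, 7] 3 distinct, len 6
[5, 7, 9, 5, 9, 7, 5] 3 distinct, len 7
[5, 7, 9, 5, 9, 7, 5, 7] 3 distinct, len 8
[5, 7, 9, 5, 9, 7, 5, 7, 5] 3 distinct, len 9
[5, 7, 9, 5, 9, 7, 5, 7, 5, 7] 3 distinct, len 10
[5, 7, 9, 5, 9, 7, 5, 7, 5, 7, 9] 3 distinct, len 11
[5, 7, 9, 5, 9, 7, 5, 7, 5, 7, 9, 7] 3 distinct, len 12
[5, 7, 9, 5, 9, 7, 5, 7, 5, 7, 9, 7, 9] 3 distinct, len 13
[7, 9, 7, 9, 6] 3 distinct, len 5
[7, 9, 7, 9, 6, 6] 3 distinct, len 6
[7, 9, 7, 9, 6, 6, 9] 3 distinct, len 7
[9, 6, 6, 9, 5] 3 distinct, len 5
Longest length with ≤3 distinct: 13.

13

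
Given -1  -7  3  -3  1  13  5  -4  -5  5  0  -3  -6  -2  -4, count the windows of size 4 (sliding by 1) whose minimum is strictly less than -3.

[-1, -7, 3, -3] → min -7  < -3 ✓
[-7, 3, -3, 1] → min -7  < -3 ✓
[3, -3, 1, 13] → min -3
[-3, 1, 13, 5] → min -3
[1, 13, 5, -4] → min -4  < -3 ✓
[13, 5, -4, -5] → min -5  < -3 ✓
[5, -4, -5, 5] → min -5  < -3 ✓
[-4, -5, 5, 0] → min -5  < -3 ✓
[-5, 5, 0, -3] → min -5  < -3 ✓
[5, 0, -3, -6] → min -6  < -3 ✓
[0, -3, -6, -2] → min -6  < -3 ✓
[-3, -6, -2, -4] → min -6  < -3 ✓
10 windows satisfy the condition.

10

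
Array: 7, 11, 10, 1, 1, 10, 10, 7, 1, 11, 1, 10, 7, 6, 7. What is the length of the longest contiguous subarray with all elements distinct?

5

[7] len 1
[7, 11] len 2
[7, 11, 10] len 3
[7, 11, 10, 1] len 4
[1] len 1
[1, 10] len 2
[10] len 1
[10, 7] len 2
[10, 7, 1] len 3
[10, 7, 1, 11] len 4
[11, 1] len 2
[11, 1, 10] len 3
[11, 1, 10, 7] len 4
[11, 1, 10, 7, 6] len 5
[6, 7] len 2
Longest all-distinct length: 5.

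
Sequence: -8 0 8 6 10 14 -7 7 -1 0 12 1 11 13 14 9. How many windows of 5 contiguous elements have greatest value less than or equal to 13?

5

(-8, 0, 8, 6, 10) → max 10  ≤ 13 ✓
(0, 8, 6, 10, 14) → max 14
(8, 6, 10, 14, -7) → max 14
(6, 10, 14, -7, 7) → max 14
(10, 14, -7, 7, -1) → max 14
(14, -7, 7, -1, 0) → max 14
(-7, 7, -1, 0, 12) → max 12  ≤ 13 ✓
(7, -1, 0, 12, 1) → max 12  ≤ 13 ✓
(-1, 0, 12, 1, 11) → max 12  ≤ 13 ✓
(0, 12, 1, 11, 13) → max 13  ≤ 13 ✓
(12, 1, 11, 13, 14) → max 14
(1, 11, 13, 14, 9) → max 14
5 windows satisfy the condition.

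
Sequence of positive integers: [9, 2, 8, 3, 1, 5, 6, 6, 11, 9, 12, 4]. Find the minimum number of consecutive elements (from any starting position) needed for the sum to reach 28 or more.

add 9: running sum 9 < 28
add 2: running sum 11 < 28
add 8: running sum 19 < 28
add 3: running sum 22 < 28
add 1: running sum 23 < 28
add 5: shortest ending here [9, 2, 8, 3, 1, 5] sum 28, len 6
add 6: shortest ending here [9, 2, 8, 3, 1, 5, 6] sum 34, len 7
add 6: shortest ending here [8, 3, 1, 5, 6, 6] sum 29, len 6
add 11: shortest ending here [5, 6, 6, 11] sum 28, len 4
add 9: shortest ending here [6, 6, 11, 9] sum 32, len 4
add 12: shortest ending here [11, 9, 12] sum 32, len 3
add 4: shortest ending here [11, 9, 12, 4] sum 36, len 4
Shortest qualifying length: 3.

3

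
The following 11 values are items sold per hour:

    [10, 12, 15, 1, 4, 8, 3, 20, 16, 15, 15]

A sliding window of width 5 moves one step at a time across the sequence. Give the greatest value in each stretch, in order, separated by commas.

15, 15, 15, 20, 20, 20, 20

Sliding a size-5 window across the 11 values:
(10, 12, 15, 1, 4) → max 15
(12, 15, 1, 4, 8) → max 15
(15, 1, 4, 8, 3) → max 15
(1, 4, 8, 3, 20) → max 20
(4, 8, 3, 20, 16) → max 20
(8, 3, 20, 16, 15) → max 20
(3, 20, 16, 15, 15) → max 20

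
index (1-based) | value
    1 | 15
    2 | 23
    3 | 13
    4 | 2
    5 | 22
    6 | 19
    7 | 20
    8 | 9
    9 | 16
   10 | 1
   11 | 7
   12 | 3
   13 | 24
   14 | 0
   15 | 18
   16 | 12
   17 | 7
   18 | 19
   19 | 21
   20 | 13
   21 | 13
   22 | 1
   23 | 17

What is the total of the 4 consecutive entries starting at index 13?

Elements at indices 13..16: 24, 0, 18, 12
sum(24, 0, 18, 12) = 54

54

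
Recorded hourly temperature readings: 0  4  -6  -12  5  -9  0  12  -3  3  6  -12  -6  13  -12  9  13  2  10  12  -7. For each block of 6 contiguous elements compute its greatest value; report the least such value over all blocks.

5

Each size-6 window and its max:
(0, 4, -6, -12, 5, -9) → max 5
(4, -6, -12, 5, -9, 0) → max 5
(-6, -12, 5, -9, 0, 12) → max 12
(-12, 5, -9, 0, 12, -3) → max 12
(5, -9, 0, 12, -3, 3) → max 12
(-9, 0, 12, -3, 3, 6) → max 12
(0, 12, -3, 3, 6, -12) → max 12
(12, -3, 3, 6, -12, -6) → max 12
(-3, 3, 6, -12, -6, 13) → max 13
(3, 6, -12, -6, 13, -12) → max 13
(6, -12, -6, 13, -12, 9) → max 13
(-12, -6, 13, -12, 9, 13) → max 13
(-6, 13, -12, 9, 13, 2) → max 13
(13, -12, 9, 13, 2, 10) → max 13
(-12, 9, 13, 2, 10, 12) → max 13
(9, 13, 2, 10, 12, -7) → max 13
Least of these is 5.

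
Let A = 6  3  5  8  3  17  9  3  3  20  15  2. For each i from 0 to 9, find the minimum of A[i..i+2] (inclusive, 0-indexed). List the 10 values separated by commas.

3, 3, 3, 3, 3, 3, 3, 3, 3, 2

6 3 5 → min 3
3 5 8 → min 3
5 8 3 → min 3
8 3 17 → min 3
3 17 9 → min 3
17 9 3 → min 3
9 3 3 → min 3
3 3 20 → min 3
3 20 15 → min 3
20 15 2 → min 2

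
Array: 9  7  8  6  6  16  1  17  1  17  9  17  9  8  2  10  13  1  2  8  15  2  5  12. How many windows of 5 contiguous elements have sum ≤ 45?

[9, 7, 8, 6, 6] → sum 36  ≤ 45 ✓
[7, 8, 6, 6, 16] → sum 43  ≤ 45 ✓
[8, 6, 6, 16, 1] → sum 37  ≤ 45 ✓
[6, 6, 16, 1, 17] → sum 46
[6, 16, 1, 17, 1] → sum 41  ≤ 45 ✓
[16, 1, 17, 1, 17] → sum 52
[1, 17, 1, 17, 9] → sum 45  ≤ 45 ✓
[17, 1, 17, 9, 17] → sum 61
[1, 17, 9, 17, 9] → sum 53
[17, 9, 17, 9, 8] → sum 60
[9, 17, 9, 8, 2] → sum 45  ≤ 45 ✓
[17, 9, 8, 2, 10] → sum 46
[9, 8, 2, 10, 13] → sum 42  ≤ 45 ✓
[8, 2, 10, 13, 1] → sum 34  ≤ 45 ✓
[2, 10, 13, 1, 2] → sum 28  ≤ 45 ✓
[10, 13, 1, 2, 8] → sum 34  ≤ 45 ✓
[13, 1, 2, 8, 15] → sum 39  ≤ 45 ✓
[1, 2, 8, 15, 2] → sum 28  ≤ 45 ✓
[2, 8, 15, 2, 5] → sum 32  ≤ 45 ✓
[8, 15, 2, 5, 12] → sum 42  ≤ 45 ✓
14 windows satisfy the condition.

14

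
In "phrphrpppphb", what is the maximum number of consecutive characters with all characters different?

add p: [p] len 1
add h: [p, h] len 2
add r: [p, h, r] len 3
add p (repeat p, move left end past it): [h, r, p] len 3
add h (repeat h, move left end past it): [r, p, h] len 3
add r (repeat r, move left end past it): [p, h, r] len 3
add p (repeat p, move left end past it): [h, r, p] len 3
add p (repeat p, move left end past it): [p] len 1
add p (repeat p, move left end past it): [p] len 1
add p (repeat p, move left end past it): [p] len 1
add h: [p, h] len 2
add b: [p, h, b] len 3
Longest all-distinct length: 3.

3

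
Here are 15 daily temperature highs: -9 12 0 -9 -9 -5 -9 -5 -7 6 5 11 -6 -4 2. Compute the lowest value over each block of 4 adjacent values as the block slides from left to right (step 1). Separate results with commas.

-9, -9, -9, -9, -9, -9, -9, -7, -7, -6, -6, -6

Sliding a size-4 window across the 15 values:
[-9, 12, 0, -9] → min -9
[12, 0, -9, -9] → min -9
[0, -9, -9, -5] → min -9
[-9, -9, -5, -9] → min -9
[-9, -5, -9, -5] → min -9
[-5, -9, -5, -7] → min -9
[-9, -5, -7, 6] → min -9
[-5, -7, 6, 5] → min -7
[-7, 6, 5, 11] → min -7
[6, 5, 11, -6] → min -6
[5, 11, -6, -4] → min -6
[11, -6, -4, 2] → min -6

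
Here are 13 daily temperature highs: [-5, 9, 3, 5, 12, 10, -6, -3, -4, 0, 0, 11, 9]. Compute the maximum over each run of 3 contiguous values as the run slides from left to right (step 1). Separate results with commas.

-5 9 3 → max 9
9 3 5 → max 9
3 5 12 → max 12
5 12 10 → max 12
12 10 -6 → max 12
10 -6 -3 → max 10
-6 -3 -4 → max -3
-3 -4 0 → max 0
-4 0 0 → max 0
0 0 11 → max 11
0 11 9 → max 11

9, 9, 12, 12, 12, 10, -3, 0, 0, 11, 11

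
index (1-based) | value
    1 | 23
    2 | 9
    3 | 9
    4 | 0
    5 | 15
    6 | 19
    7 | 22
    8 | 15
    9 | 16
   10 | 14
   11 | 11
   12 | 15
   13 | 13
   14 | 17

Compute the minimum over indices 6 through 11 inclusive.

Elements at indices 6..11: 19, 22, 15, 16, 14, 11
min(19, 22, 15, 16, 14, 11) = 11

11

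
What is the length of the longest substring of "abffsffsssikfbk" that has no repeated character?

5

add a: [a] len 1
add b: [a, b] len 2
add f: [a, b, f] len 3
add f (repeat f, move left end past it): [f] len 1
add s: [f, s] len 2
add f (repeat f, move left end past it): [s, f] len 2
add f (repeat f, move left end past it): [f] len 1
add s: [f, s] len 2
add s (repeat s, move left end past it): [s] len 1
add s (repeat s, move left end past it): [s] len 1
add i: [s, i] len 2
add k: [s, i, k] len 3
add f: [s, i, k, f] len 4
add b: [s, i, k, f, b] len 5
add k (repeat k, move left end past it): [f, b, k] len 3
Longest all-distinct length: 5.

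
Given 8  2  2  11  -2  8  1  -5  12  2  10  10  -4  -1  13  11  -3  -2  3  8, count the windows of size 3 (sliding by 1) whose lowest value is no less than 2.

(8, 2, 2) → min 2  ≥ 2 ✓
(2, 2, 11) → min 2  ≥ 2 ✓
(2, 11, -2) → min -2
(11, -2, 8) → min -2
(-2, 8, 1) → min -2
(8, 1, -5) → min -5
(1, -5, 12) → min -5
(-5, 12, 2) → min -5
(12, 2, 10) → min 2  ≥ 2 ✓
(2, 10, 10) → min 2  ≥ 2 ✓
(10, 10, -4) → min -4
(10, -4, -1) → min -4
(-4, -1, 13) → min -4
(-1, 13, 11) → min -1
(13, 11, -3) → min -3
(11, -3, -2) → min -3
(-3, -2, 3) → min -3
(-2, 3, 8) → min -2
4 windows satisfy the condition.

4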